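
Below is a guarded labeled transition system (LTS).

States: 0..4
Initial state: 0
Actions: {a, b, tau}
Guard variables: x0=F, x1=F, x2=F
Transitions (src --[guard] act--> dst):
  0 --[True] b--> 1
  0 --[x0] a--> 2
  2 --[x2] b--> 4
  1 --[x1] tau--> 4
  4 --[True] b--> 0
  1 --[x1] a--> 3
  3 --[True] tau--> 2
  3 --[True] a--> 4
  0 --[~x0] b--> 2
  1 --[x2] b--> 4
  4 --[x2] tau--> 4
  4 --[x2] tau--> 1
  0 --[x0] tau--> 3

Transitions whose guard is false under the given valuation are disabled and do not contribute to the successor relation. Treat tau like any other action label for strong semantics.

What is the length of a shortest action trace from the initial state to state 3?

Layered search for 3:
  Layer 0: {0}
  Layer 1: {1,2}
3 never appears.

Answer: UNREACHABLE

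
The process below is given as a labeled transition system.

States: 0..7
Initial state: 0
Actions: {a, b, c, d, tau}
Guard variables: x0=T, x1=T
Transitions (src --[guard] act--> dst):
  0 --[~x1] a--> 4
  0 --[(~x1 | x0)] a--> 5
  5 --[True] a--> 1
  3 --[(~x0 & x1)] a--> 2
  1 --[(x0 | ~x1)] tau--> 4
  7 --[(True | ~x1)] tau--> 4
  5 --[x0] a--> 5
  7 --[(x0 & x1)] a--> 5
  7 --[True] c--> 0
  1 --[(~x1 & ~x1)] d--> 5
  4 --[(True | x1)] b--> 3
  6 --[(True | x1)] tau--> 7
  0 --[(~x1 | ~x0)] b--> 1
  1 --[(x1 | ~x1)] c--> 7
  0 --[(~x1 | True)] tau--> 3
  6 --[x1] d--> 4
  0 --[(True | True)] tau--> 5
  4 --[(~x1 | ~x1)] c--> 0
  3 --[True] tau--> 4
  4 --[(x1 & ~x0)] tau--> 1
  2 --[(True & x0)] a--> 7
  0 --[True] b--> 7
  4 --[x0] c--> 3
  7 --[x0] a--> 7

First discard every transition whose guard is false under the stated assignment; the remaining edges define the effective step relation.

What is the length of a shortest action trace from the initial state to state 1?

Answer: 2

Working:
Breadth-first toward 1:
  depth 0: {0}
  depth 1: {3,5,7}
  depth 2: {1,4}
first hit 1 at d=2 via a·a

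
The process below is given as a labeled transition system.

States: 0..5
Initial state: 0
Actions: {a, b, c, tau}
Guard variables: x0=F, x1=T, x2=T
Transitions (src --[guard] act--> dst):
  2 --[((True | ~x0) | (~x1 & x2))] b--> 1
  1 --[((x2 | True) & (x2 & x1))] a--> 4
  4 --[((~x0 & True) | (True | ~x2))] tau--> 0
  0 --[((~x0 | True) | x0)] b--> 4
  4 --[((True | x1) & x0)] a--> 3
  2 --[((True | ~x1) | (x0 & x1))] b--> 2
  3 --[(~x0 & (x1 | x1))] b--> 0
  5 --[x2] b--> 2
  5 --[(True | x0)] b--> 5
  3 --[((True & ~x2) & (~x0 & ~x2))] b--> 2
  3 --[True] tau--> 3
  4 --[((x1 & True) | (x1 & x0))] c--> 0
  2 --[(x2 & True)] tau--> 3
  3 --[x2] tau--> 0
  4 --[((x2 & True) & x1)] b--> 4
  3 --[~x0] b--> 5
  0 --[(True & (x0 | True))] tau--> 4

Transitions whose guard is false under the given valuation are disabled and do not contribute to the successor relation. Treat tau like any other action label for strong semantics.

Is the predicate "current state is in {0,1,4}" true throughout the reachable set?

Safe = {0,1,4}
R = {0,4}
  0: ok
  4: ok

Answer: INVARIANT HOLDS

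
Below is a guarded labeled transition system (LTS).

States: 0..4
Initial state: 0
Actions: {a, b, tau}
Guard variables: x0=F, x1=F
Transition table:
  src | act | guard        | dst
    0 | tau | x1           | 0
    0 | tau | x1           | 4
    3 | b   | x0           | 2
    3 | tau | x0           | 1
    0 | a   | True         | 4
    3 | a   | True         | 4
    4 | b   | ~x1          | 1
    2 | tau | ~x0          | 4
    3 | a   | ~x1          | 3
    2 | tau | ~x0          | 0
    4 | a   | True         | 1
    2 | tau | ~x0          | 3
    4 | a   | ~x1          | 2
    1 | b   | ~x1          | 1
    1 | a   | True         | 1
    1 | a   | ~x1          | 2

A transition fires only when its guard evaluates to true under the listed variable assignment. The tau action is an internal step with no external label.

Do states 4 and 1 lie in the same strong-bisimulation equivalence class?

Answer: BISIMILAR

Working:
Bisimulation quotient by refinement:
  round 0: {{0,1,2,3,4}}
  round 1: {{0,3},{1,4},{2}}
  round 2: {{0},{1,4},{2},{3}}
Fixed point at round 3; 4 class(es).
[4]={1,4}  [1]={1,4}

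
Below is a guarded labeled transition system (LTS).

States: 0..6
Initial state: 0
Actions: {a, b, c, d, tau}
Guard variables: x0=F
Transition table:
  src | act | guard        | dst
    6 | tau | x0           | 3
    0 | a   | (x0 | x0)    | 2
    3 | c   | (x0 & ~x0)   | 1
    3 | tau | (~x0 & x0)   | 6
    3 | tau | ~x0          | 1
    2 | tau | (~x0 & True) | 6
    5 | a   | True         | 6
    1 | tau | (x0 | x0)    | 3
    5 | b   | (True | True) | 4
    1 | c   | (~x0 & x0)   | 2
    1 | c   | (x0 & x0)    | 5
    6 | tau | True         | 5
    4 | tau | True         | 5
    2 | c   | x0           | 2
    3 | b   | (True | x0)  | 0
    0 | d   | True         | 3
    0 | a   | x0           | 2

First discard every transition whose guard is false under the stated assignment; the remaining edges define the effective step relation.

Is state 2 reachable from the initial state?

Answer: UNREACHABLE

Trace:
Guard filter leaves 8 enabled edge(s).
Layer 0: {0}
Layer 1: {3}  total {0,3}
Layer 2: {1}  total {0,1,3}
Reach set: {0,1,3}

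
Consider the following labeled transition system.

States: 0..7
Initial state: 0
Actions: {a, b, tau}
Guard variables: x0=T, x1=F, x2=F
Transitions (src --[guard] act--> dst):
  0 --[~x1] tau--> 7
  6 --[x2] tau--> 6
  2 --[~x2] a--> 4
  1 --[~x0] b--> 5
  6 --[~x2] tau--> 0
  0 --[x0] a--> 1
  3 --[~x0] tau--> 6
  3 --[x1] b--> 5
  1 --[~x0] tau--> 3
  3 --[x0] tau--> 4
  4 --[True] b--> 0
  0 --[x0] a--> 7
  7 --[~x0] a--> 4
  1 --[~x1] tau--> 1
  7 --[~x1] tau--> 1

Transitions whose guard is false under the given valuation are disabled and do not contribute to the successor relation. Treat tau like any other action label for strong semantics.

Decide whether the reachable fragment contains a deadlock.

Answer: DEADLOCK-FREE

Trace:
Reach set: {0,1,7}
  0: a→1  a→7  tau→7  [3 exit(s)]
  1: tau→1  [1 exit(s)]
  7: tau→1  [1 exit(s)]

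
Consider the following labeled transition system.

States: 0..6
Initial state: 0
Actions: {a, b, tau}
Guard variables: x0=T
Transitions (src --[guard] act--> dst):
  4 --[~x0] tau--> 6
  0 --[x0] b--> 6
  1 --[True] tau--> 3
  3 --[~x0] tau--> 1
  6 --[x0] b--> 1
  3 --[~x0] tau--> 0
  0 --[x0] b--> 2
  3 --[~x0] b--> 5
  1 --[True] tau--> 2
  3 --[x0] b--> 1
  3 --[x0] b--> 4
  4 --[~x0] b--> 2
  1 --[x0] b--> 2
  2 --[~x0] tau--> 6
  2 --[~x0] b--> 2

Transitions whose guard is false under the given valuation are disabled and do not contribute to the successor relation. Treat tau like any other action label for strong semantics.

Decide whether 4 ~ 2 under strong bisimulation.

Refine partition for ~:
  round 0: {{0,1,2,3,4,5,6}}
  round 1: {{0,3,6},{1},{2,4,5}}
  round 2: {{0},{1},{2,4,5},{3},{6}}
5 equivalence class(es) (converged in 3)
[4]={2,4,5}  [2]={2,4,5}

Answer: BISIMILAR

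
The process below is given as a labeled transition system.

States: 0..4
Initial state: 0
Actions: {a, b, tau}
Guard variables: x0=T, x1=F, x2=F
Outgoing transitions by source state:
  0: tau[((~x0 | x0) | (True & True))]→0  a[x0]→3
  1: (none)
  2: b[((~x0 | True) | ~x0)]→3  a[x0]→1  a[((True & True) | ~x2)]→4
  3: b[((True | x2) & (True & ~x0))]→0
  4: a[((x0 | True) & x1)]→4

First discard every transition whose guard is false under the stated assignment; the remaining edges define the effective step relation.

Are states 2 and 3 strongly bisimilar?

Refine partition for ~:
  P[0] = {{0,1,2,3,4}}
  P[1] = {{0},{1,3,4},{2}}
stable after 2 split(s): 3 block(s)
2∈{2}, 3∈{1,3,4}

Answer: NOT BISIMILAR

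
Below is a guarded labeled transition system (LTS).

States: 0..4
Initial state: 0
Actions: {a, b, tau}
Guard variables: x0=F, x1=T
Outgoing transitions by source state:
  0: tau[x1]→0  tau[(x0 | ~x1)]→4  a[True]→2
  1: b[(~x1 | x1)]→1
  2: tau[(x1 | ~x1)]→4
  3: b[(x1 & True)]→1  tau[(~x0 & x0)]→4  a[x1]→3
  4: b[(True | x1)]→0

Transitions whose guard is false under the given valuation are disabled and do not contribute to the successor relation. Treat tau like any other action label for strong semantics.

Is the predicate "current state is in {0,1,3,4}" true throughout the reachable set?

Answer: INVARIANT VIOLATED at state 2

Trace:
Safe = {0,1,3,4}
R = {0,2,4}
  0: ✓
  2: outside
  4: ✓
witness against invariant: a → 2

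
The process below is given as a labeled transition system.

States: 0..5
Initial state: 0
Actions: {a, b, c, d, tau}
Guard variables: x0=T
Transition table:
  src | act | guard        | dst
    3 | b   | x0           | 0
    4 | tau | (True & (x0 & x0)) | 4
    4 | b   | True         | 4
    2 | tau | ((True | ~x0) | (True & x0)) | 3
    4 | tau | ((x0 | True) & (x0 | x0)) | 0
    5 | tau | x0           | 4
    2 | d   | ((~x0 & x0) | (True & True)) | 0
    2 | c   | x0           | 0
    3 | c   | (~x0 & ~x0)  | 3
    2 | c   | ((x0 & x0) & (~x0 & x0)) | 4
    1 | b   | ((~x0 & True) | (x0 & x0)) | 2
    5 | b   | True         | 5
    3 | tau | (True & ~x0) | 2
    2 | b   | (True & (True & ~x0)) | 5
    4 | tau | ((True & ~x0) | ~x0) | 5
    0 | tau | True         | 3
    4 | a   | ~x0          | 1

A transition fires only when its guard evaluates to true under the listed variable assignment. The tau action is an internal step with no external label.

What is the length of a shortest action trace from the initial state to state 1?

Answer: UNREACHABLE

Working:
Breadth-first toward 1:
  L0 = {0}
  L1 = {3}
1 never appears.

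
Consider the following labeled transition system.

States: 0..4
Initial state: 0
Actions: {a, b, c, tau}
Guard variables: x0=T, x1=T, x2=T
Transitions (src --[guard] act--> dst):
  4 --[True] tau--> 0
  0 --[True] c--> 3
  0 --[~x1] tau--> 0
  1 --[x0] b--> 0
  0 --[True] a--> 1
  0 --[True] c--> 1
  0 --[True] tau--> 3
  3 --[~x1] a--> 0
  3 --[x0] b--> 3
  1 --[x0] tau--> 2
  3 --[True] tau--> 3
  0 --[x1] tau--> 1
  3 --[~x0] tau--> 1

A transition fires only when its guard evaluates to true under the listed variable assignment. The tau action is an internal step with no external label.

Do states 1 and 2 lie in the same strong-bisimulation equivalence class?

Answer: NOT BISIMILAR

Analysis:
Bisimulation quotient by refinement:
  P[0] = {{0,1,2,3,4}}
  P[1] = {{0},{1,3},{2},{4}}
  P[2] = {{0},{1},{2},{3},{4}}
stable after 3 split(s): 5 block(s)
class of 1: {1}; class of 2: {2}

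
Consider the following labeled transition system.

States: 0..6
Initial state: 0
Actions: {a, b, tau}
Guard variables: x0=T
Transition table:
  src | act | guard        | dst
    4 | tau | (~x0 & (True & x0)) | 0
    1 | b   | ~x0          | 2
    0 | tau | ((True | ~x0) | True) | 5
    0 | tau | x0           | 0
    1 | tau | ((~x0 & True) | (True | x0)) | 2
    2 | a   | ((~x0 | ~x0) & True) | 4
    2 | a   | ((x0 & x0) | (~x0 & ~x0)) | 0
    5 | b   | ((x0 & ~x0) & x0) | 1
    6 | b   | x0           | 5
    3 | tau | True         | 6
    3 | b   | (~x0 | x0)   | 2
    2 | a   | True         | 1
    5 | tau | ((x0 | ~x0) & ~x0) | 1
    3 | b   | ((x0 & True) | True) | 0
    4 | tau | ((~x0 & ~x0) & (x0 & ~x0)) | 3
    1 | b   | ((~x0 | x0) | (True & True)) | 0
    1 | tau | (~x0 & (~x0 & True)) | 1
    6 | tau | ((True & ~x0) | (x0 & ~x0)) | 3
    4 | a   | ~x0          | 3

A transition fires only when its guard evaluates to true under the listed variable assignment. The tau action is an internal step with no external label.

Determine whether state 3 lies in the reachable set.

After dropping false guards: 10 live edges.
Layer 0: {0}
Layer 1: {5}  total {0,5}
Reach set: {0,5}

Answer: UNREACHABLE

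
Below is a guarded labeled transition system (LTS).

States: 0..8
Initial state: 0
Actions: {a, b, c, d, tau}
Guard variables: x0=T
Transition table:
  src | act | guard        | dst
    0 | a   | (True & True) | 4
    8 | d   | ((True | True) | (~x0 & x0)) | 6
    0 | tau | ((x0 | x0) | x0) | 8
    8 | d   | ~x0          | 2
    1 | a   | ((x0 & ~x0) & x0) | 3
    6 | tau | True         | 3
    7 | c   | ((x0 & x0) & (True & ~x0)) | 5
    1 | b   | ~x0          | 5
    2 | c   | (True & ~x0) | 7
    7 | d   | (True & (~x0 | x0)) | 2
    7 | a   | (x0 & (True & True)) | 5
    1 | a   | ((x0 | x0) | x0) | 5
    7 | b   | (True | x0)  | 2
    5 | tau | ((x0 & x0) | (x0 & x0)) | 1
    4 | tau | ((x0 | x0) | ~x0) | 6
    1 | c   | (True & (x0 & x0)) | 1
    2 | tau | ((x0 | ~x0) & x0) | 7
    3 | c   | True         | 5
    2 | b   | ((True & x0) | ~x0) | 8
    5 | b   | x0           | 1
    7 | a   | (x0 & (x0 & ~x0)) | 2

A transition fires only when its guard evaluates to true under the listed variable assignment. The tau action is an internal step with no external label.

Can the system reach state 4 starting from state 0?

Guard filter leaves 15 enabled edge(s).
L0 = {0}
L1 = {4,8}  cumulative {0,4,8}
L2 = {6}  cumulative {0,4,6,8}
L3 = {3}  cumulative {0,3,4,6,8}
L4 = {5}  cumulative {0,3,4,5,6,8}
L5 = {1}  cumulative {0,1,3,4,5,6,8}
Reach set: {0,1,3,4,5,6,8}
witness 4: a

Answer: REACHABLE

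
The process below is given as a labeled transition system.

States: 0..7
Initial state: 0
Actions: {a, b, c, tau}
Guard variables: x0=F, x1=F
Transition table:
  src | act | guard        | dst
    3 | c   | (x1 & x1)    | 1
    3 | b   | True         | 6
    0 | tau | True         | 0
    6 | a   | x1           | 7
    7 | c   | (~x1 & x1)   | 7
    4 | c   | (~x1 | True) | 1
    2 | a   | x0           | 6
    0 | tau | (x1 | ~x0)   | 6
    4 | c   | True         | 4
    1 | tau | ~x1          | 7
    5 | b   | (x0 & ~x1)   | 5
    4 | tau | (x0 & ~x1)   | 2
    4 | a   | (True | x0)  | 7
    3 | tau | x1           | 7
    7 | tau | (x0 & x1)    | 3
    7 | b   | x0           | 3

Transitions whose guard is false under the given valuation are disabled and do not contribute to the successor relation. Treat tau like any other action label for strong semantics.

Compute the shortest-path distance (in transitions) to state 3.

Breadth-first toward 3:
  L0 = {0}
  L1 = {6}
3 never appears.

Answer: UNREACHABLE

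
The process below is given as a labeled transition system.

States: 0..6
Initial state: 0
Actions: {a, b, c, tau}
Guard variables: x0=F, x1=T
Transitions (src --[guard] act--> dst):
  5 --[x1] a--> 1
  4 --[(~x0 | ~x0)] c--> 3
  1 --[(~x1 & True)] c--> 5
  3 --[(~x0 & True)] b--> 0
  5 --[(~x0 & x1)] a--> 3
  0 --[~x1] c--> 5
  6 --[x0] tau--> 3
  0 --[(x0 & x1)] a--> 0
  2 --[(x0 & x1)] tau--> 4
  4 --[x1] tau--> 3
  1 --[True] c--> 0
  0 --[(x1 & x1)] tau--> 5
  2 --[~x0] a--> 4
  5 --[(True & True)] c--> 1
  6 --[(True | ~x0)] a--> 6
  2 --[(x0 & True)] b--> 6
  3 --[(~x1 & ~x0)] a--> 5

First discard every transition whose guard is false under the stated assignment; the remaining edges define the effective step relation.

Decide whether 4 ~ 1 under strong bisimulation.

Bisimulation quotient by refinement:
  π0 = {{0,1,2,3,4,5,6}}
  π1 = {{0},{1},{2,6},{3},{4},{5}}
  π2 = {{0},{1},{2},{3},{4},{5},{6}}
Fixed point at round 3; 7 class(es).
class of 4: {4}; class of 1: {1}

Answer: NOT BISIMILAR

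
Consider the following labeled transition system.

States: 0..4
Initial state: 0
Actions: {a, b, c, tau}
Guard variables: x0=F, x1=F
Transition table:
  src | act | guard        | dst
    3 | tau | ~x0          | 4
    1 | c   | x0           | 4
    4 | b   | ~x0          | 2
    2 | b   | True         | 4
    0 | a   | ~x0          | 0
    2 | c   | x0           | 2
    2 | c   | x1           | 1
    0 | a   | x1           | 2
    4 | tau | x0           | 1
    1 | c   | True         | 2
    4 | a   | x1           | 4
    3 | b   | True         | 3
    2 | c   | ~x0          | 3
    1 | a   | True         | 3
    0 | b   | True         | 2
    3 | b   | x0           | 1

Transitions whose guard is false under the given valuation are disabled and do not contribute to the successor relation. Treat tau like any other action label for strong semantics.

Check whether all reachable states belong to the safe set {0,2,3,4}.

Answer: INVARIANT HOLDS

Working:
Inv-set: {0,2,3,4}
Reach set: {0,2,3,4}
  0: ok
  2: ok
  3: ok
  4: ok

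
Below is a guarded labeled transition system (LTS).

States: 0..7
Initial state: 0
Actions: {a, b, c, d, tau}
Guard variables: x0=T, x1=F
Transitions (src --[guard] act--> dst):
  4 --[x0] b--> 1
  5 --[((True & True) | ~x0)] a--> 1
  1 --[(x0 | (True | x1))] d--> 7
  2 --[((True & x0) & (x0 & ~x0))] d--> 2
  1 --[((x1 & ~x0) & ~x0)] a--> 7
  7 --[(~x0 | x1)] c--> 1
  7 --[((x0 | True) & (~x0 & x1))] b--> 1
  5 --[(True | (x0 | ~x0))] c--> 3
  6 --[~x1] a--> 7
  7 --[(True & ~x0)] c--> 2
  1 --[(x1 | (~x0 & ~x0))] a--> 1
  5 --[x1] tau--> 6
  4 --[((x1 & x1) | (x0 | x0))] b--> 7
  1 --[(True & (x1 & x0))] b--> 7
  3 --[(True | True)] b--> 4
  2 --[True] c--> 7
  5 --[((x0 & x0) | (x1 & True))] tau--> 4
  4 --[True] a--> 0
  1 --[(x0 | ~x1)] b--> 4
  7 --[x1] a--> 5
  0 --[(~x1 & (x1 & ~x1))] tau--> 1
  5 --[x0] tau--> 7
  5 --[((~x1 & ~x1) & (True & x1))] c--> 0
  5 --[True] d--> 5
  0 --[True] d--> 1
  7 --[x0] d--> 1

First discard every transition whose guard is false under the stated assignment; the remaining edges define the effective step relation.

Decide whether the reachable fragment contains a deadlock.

Reachable = {0,1,4,7}
  0: d→1  [deg 1]
  1: b→4  d→7  [deg 2]
  4: a→0  b→1  b→7  [deg 3]
  7: d→1  [deg 1]

Answer: DEADLOCK-FREE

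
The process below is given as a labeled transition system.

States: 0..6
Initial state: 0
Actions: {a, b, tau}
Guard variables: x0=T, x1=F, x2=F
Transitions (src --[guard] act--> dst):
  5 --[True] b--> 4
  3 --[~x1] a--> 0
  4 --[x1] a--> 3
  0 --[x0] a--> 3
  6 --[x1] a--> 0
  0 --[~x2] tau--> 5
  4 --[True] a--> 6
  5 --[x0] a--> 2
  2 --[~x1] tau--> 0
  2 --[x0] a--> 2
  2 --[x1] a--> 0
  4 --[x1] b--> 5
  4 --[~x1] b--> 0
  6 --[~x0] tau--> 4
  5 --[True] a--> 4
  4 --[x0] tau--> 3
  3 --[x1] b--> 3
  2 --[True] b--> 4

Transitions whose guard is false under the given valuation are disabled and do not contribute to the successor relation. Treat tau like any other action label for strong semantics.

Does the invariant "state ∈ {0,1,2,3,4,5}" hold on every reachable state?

Allowed set {0,1,2,3,4,5}
Reachable = {0,2,3,4,5,6}
  0: ok
  2: ok
  3: ok
  4: ok
  5: ok
  6: outside
witness against invariant: tau·b·a → 6

Answer: INVARIANT VIOLATED at state 6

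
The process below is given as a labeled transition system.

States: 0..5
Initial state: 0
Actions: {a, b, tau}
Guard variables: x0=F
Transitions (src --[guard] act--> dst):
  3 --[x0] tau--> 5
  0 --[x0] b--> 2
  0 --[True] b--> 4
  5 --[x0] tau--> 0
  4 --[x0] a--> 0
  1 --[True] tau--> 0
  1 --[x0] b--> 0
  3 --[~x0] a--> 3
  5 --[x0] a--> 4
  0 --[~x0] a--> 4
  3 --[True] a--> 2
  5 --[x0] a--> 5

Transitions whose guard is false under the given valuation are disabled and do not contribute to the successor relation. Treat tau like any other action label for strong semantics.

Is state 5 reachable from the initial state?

Answer: UNREACHABLE

Analysis:
5 transition(s) survive guard evaluation.
depth 0: {0}
depth 1: {4}  now seen {0,4}
R = {0,4}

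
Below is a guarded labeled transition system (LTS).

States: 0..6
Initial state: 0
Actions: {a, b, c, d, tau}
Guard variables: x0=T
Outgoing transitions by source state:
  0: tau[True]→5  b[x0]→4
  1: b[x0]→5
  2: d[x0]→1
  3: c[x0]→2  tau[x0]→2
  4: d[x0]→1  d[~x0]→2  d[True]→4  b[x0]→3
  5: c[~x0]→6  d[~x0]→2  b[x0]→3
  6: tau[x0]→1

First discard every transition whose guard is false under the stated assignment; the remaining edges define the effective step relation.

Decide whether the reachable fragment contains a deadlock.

Reach set: {0,1,2,3,4,5}
  0: b→4  tau→5  [2 exit(s)]
  1: b→5  [1 exit(s)]
  2: d→1  [1 exit(s)]
  3: c→2  tau→2  [2 exit(s)]
  4: b→3  d→1  d→4  [3 exit(s)]
  5: b→3  [1 exit(s)]

Answer: DEADLOCK-FREE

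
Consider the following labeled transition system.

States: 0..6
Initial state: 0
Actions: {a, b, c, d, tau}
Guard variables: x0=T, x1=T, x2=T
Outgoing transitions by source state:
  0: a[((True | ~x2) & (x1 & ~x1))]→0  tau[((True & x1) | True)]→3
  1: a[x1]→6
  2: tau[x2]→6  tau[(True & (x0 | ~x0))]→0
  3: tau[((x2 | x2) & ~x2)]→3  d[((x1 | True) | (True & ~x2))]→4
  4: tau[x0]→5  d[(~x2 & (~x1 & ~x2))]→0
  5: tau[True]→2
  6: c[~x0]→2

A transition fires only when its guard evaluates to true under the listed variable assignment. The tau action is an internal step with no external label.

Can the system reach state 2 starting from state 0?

After dropping false guards: 7 live edges.
L0 = {0}
L1 = {3}  now seen {0,3}
L2 = {4}  now seen {0,3,4}
L3 = {5}  now seen {0,3,4,5}
L4 = {2}  now seen {0,2,3,4,5}
L5 = {6}  now seen {0,2,3,4,5,6}
Reachable = {0,2,3,4,5,6}
trace reaching 2: tau·d·tau·tau

Answer: REACHABLE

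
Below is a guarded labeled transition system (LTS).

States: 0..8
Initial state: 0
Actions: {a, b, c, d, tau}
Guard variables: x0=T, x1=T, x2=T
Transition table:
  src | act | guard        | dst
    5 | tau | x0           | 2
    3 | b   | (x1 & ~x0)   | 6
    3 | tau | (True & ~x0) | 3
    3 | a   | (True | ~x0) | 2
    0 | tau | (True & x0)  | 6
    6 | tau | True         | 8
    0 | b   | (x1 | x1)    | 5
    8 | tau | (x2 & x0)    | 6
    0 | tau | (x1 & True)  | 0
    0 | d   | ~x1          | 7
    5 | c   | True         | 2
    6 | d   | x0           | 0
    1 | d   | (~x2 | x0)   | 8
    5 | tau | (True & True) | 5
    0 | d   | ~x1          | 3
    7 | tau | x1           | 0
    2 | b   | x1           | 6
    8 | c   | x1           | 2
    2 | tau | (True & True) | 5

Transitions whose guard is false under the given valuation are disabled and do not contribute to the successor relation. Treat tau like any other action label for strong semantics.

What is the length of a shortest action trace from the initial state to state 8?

Layered search for 8:
  depth 0: {0}
  depth 1: {5,6}
  depth 2: {2,8}
8 enters at depth 2; path tau·tau

Answer: 2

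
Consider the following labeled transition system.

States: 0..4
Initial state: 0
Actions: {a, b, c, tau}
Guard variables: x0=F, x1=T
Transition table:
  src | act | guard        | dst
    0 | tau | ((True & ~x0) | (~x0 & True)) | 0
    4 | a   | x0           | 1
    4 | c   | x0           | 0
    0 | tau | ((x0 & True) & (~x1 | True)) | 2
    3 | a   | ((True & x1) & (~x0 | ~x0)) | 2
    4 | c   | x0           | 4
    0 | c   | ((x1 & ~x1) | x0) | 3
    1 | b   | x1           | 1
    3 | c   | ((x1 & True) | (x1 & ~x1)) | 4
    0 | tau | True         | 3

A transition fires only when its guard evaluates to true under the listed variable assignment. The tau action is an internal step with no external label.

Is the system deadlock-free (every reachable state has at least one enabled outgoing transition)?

R = {0,2,3,4}
  0: tau→0  tau→3  [2 exit(s)]
  2: ∅  [STUCK]
  3: a→2  c→4  [2 exit(s)]
  4: ∅  [STUCK]
trace reaching 2: tau·a

Answer: DEADLOCK at state 2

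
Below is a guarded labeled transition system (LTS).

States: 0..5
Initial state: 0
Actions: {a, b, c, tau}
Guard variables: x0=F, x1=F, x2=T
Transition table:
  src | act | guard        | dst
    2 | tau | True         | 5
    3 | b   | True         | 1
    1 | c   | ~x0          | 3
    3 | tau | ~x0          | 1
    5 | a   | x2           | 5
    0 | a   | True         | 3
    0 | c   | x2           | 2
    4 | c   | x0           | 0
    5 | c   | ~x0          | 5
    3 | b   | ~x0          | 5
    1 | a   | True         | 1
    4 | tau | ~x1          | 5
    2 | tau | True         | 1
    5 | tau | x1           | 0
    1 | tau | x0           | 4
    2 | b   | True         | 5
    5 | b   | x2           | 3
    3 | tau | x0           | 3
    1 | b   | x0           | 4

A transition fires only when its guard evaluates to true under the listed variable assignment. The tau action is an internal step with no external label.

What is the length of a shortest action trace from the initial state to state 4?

Layered search for 4:
  Layer 0: {0}
  Layer 1: {2,3}
  Layer 2: {1,5}
4 never appears.

Answer: UNREACHABLE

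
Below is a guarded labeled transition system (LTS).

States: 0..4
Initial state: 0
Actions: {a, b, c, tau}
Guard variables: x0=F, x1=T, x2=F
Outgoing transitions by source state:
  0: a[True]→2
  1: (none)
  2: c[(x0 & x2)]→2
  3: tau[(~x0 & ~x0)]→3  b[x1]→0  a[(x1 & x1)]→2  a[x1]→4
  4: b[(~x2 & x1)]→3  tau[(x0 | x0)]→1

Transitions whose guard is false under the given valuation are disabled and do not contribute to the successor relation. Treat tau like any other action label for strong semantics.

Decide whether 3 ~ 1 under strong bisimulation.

Answer: NOT BISIMILAR

Trace:
Refine partition for ~:
  P[0] = {{0,1,2,3,4}}
  P[1] = {{0},{1,2},{3},{4}}
stable after 2 split(s): 4 block(s)
class of 3: {3}; class of 1: {1,2}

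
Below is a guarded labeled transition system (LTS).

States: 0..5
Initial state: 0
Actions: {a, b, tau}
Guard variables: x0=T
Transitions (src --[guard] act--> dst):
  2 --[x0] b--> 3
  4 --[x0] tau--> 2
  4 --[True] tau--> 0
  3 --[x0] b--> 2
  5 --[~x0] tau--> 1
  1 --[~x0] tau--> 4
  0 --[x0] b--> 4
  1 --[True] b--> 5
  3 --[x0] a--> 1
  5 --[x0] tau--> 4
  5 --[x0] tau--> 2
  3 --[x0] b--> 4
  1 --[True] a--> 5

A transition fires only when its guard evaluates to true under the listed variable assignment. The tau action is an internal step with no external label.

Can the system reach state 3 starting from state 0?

Answer: REACHABLE

Trace:
11 transition(s) survive guard evaluation.
Layer 0: {0}
Layer 1: {4}  total {0,4}
Layer 2: {2}  total {0,2,4}
Layer 3: {3}  total {0,2,3,4}
Layer 4: {1}  total {0,1,2,3,4}
Layer 5: {5}  total {0,1,2,3,4,5}
R = {0,1,2,3,4,5}
Path to 3: b·tau·b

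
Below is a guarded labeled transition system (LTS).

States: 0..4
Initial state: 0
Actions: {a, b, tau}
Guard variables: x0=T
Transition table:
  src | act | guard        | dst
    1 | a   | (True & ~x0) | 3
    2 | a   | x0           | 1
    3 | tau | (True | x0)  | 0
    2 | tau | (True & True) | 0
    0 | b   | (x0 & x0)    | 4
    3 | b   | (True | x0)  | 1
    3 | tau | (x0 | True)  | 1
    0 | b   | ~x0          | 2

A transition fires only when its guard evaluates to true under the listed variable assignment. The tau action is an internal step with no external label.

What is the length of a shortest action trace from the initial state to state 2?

Layered search for 2:
  depth 0: {0}
  depth 1: {4}
2 never appears.

Answer: UNREACHABLE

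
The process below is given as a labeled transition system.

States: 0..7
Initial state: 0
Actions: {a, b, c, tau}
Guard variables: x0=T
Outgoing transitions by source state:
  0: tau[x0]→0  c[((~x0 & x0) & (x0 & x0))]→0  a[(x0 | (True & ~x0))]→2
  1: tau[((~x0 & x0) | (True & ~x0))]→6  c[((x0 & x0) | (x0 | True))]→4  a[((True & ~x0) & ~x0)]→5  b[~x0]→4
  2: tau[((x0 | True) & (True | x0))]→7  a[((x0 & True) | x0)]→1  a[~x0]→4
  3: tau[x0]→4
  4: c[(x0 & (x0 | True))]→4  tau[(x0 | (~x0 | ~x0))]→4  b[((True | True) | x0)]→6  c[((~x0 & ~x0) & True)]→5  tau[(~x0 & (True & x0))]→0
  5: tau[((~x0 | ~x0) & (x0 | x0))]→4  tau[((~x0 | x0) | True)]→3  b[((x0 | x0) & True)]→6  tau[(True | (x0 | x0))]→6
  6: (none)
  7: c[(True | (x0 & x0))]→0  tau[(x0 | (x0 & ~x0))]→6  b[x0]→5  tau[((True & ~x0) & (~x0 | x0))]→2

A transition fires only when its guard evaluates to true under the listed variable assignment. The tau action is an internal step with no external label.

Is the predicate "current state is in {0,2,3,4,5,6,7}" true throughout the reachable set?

Safe = {0,2,3,4,5,6,7}
Reach set: {0,1,2,3,4,5,6,7}
  0: safe
  1: ✗ unsafe
  2: safe
  3: safe
  4: safe
  5: safe
  6: safe
  7: safe
counterexample path to 1: a·a

Answer: INVARIANT VIOLATED at state 1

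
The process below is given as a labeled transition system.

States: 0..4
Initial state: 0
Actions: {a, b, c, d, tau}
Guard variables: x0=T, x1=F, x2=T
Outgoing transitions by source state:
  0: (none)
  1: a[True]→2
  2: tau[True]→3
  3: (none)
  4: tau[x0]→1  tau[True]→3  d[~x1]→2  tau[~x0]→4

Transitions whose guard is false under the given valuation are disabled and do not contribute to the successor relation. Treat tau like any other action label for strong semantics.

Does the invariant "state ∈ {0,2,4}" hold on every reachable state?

Inv-set: {0,2,4}
R = {0}
  0: safe

Answer: INVARIANT HOLDS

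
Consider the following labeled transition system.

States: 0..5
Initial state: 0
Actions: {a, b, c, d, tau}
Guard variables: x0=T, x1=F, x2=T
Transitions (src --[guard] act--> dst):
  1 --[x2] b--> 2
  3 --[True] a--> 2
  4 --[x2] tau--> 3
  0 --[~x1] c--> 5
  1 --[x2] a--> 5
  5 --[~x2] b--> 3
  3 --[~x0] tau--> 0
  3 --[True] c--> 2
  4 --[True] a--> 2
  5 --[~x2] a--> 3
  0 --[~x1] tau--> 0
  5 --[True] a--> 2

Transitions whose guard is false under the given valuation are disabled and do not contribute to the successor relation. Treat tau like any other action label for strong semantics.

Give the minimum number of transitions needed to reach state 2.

Answer: 2

Analysis:
Layered search for 2:
  depth 0: {0}
  depth 1: {5}
  depth 2: {2}
first hit 2 at d=2 via c·a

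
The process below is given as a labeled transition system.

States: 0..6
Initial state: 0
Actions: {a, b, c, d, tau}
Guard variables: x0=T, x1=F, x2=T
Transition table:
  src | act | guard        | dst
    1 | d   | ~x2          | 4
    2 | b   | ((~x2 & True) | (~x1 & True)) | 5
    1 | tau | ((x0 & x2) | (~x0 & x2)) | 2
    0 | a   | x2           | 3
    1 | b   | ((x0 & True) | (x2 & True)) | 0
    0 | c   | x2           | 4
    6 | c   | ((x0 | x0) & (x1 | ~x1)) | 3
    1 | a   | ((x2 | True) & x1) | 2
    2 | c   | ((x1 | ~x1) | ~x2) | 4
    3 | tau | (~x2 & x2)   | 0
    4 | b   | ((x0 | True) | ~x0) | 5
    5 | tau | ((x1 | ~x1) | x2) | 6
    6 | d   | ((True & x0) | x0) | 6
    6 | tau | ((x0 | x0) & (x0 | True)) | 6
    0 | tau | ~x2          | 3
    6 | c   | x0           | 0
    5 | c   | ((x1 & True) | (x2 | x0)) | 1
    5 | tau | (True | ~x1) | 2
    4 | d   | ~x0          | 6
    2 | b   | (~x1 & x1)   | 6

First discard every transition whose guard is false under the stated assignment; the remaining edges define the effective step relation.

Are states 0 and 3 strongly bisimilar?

Refine partition for ~:
  round 0: {{0,1,2,3,4,5,6}}
  round 1: {{0},{1},{2},{3},{4},{5},{6}}
7 equivalence class(es) (converged in 2)
class of 0: {0}; class of 3: {3}

Answer: NOT BISIMILAR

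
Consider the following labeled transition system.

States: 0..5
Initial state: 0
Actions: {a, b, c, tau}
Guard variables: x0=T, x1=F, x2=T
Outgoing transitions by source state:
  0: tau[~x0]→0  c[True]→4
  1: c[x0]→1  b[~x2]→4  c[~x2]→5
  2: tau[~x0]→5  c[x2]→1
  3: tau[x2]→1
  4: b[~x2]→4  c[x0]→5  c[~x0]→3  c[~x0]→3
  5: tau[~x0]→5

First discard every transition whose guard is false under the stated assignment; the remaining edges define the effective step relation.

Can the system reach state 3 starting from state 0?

Answer: UNREACHABLE

Working:
After dropping false guards: 5 live edges.
Layer 0: {0}
Layer 1: {4}  cumulative {0,4}
Layer 2: {5}  cumulative {0,4,5}
R = {0,4,5}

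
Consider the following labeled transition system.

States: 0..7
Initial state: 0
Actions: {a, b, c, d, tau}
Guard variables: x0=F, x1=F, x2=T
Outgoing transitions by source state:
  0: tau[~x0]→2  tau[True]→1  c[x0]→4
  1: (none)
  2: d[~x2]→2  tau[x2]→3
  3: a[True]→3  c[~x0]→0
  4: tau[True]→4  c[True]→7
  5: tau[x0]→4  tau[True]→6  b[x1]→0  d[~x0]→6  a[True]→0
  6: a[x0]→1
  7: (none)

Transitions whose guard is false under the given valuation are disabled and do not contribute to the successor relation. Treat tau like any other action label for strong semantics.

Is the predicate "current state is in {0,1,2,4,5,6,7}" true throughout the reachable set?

Inv-set: {0,1,2,4,5,6,7}
Reachable = {0,1,2,3}
  0: ok
  1: ok
  2: ok
  3: outside
reach 3 via tau·tau — violates

Answer: INVARIANT VIOLATED at state 3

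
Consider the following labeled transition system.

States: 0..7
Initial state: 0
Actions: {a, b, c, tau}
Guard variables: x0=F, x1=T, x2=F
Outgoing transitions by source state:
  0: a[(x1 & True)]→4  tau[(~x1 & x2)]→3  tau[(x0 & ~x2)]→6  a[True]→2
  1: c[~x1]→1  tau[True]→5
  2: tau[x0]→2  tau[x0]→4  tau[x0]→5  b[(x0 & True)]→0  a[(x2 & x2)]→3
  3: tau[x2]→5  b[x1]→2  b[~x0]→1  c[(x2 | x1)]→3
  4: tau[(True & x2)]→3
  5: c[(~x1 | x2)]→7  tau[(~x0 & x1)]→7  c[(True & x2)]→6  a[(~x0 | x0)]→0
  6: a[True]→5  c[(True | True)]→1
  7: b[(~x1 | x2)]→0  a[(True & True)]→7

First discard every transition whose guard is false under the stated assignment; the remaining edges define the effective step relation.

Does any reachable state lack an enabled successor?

Reachable = {0,2,4}
  0: a→2  a→4  [2 out]
  2: ∅  [STUCK]
  4: ∅  [STUCK]
Path to 2: a

Answer: DEADLOCK at state 2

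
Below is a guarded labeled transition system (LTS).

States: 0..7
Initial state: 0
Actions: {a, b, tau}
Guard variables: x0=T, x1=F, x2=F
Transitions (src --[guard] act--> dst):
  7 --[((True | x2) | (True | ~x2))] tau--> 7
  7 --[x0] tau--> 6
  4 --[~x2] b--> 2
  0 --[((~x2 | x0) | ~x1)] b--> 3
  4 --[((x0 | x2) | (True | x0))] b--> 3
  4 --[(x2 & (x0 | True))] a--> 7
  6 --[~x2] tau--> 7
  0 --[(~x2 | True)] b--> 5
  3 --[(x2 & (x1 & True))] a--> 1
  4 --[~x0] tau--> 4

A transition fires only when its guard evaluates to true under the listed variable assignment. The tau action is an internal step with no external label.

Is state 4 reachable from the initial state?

Guard filter leaves 7 enabled edge(s).
L0 = {0}
L1 = {3,5}  total {0,3,5}
Reach set: {0,3,5}

Answer: UNREACHABLE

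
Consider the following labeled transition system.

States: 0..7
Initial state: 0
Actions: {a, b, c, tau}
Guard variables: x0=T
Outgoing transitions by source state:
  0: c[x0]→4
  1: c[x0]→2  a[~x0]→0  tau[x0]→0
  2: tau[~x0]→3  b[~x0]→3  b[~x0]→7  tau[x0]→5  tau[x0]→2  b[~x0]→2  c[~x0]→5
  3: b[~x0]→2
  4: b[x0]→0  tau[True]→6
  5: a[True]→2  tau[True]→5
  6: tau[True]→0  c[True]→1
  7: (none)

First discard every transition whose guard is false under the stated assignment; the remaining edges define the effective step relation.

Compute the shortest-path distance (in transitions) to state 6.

Answer: 2

Trace:
BFS to 6:
  depth 0: {0}
  depth 1: {4}
  depth 2: {6}
first hit 6 at d=2 via c·tau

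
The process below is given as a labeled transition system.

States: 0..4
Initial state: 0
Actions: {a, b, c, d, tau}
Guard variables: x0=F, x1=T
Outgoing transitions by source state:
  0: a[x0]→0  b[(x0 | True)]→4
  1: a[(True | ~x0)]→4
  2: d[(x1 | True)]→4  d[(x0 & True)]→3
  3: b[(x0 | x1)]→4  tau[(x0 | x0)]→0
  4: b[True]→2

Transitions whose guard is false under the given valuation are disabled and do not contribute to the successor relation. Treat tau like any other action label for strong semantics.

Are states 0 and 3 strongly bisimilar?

Bisimulation quotient by refinement:
  round 0: {{0,1,2,3,4}}
  round 1: {{0,3,4},{1},{2}}
  round 2: {{0,3},{1},{2},{4}}
stable after 3 split(s): 4 block(s)
class of 0: {0,3}; class of 3: {0,3}

Answer: BISIMILAR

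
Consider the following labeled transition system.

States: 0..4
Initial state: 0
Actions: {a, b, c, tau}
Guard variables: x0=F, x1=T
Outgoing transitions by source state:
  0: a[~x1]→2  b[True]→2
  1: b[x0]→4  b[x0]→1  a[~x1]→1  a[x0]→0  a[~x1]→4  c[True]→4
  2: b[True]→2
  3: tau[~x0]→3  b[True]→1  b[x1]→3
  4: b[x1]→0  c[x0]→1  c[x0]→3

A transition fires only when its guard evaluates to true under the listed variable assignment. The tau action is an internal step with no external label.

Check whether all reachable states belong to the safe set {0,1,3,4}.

Answer: INVARIANT VIOLATED at state 2

Trace:
Inv-set: {0,1,3,4}
Reachable = {0,2}
  0: ✓
  2: ✗ unsafe
reach 2 via b — violates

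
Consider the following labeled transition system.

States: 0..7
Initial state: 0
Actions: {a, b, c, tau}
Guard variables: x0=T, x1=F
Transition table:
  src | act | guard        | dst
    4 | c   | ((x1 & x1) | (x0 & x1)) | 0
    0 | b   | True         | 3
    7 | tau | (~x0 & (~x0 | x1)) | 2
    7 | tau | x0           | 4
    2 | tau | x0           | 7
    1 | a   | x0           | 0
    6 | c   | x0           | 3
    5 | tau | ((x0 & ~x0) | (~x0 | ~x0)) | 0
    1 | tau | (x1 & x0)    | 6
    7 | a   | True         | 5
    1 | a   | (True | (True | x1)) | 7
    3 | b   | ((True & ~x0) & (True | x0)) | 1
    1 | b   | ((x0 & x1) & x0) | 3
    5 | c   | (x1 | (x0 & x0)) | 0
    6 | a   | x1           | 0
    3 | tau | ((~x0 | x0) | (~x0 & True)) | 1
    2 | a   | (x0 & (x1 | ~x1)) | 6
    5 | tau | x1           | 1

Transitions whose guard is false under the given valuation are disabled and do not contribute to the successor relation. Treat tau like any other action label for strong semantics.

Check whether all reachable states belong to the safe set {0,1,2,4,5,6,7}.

Inv-set: {0,1,2,4,5,6,7}
Reachable = {0,1,3,4,5,7}
  0: safe
  1: safe
  3: VIOLATES
  4: safe
  5: safe
  7: safe
witness against invariant: b → 3

Answer: INVARIANT VIOLATED at state 3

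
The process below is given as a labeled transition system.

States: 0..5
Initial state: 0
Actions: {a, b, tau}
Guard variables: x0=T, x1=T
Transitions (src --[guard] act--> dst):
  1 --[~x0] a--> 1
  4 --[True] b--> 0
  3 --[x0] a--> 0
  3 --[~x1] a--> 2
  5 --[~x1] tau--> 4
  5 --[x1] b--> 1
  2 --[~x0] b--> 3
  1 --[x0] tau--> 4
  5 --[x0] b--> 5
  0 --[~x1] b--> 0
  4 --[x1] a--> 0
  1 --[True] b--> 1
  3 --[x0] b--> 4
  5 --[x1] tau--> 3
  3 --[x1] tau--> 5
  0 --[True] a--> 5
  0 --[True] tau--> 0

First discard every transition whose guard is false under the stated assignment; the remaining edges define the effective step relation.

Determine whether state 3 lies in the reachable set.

Guard filter leaves 12 enabled edge(s).
L0 = {0}
L1 = {5}  cumulative {0,5}
L2 = {1,3}  cumulative {0,1,3,5}
L3 = {4}  cumulative {0,1,3,4,5}
Reach set: {0,1,3,4,5}
witness 3: a·tau

Answer: REACHABLE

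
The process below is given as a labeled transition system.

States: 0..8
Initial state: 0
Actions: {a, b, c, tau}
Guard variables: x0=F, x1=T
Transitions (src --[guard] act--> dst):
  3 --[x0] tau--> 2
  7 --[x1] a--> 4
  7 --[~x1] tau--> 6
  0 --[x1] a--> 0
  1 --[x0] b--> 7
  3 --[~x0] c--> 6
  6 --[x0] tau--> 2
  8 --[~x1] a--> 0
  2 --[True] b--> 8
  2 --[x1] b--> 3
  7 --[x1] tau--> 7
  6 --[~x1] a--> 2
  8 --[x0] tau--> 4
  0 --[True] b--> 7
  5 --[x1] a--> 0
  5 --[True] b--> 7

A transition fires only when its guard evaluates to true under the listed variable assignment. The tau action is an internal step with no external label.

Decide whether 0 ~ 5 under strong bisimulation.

Answer: BISIMILAR

Trace:
Bisimulation quotient by refinement:
  π0 = {{0,1,2,3,4,5,6,7,8}}
  π1 = {{0,5},{1,4,6,8},{2},{3},{7}}
stable after 2 split(s): 5 block(s)
class of 0: {0,5}; class of 5: {0,5}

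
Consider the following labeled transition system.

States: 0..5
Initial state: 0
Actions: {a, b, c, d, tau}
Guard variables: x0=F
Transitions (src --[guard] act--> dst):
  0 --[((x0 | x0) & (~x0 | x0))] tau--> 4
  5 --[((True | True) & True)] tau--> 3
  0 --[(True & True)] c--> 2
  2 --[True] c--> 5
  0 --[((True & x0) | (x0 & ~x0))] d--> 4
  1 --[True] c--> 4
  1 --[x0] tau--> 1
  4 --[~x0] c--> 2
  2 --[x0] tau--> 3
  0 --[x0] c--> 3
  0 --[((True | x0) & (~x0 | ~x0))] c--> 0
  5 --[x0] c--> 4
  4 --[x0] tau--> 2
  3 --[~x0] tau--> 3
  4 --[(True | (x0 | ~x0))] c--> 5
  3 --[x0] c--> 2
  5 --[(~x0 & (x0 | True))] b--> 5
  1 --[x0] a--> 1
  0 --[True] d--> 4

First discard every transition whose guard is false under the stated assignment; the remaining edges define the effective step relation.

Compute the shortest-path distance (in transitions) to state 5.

BFS to 5:
  L0 = {0}
  L1 = {2,4}
  L2 = {5}
depth(5)=2, e.g. c·c

Answer: 2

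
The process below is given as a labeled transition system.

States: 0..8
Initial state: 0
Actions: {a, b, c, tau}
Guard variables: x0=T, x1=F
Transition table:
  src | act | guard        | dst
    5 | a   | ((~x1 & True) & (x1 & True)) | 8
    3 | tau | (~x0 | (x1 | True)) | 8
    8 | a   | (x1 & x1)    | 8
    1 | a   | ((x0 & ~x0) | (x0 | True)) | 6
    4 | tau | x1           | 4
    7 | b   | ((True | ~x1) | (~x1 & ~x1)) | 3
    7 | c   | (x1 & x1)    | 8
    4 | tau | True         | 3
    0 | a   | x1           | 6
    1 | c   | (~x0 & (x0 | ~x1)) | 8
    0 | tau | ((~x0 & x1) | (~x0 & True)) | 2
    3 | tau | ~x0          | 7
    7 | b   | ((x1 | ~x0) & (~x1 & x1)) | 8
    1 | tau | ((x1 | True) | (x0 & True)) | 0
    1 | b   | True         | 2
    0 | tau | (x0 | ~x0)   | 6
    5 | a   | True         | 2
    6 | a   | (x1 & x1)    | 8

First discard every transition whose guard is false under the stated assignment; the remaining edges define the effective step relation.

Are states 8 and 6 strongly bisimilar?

Answer: BISIMILAR

Working:
Compute ~ classes (split until stable):
  P[0] = {{0,1,2,3,4,5,6,7,8}}
  P[1] = {{0,3,4},{1},{2,6,8},{5},{7}}
  P[2] = {{0,3},{1},{2,6,8},{4},{5},{7}}
stable after 3 split(s): 6 block(s)
class of 8: {2,6,8}; class of 6: {2,6,8}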